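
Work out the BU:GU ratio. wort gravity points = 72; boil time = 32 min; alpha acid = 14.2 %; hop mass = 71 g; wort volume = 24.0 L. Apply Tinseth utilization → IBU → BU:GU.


U = 1.65·0.000125^(GP/1000)·(1−e^(−0.04t))/4.15;  IBU = (α/100)·m·U·1000/V;  BU:GU = IBU/GP
U = 1.65·0.000125^(72/1000)·(1−e^(−0.04·32))/4.15 = 0.1503
IBU = (14.2/100)·71·0.1503·1000/24.0 = 63.1340
BU:GU = 63.1340/72

0.8769


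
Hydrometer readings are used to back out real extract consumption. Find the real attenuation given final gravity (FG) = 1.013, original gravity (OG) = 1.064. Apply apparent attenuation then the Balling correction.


AA = (OG−FG)/(OG−1)·100;  RA = AA·0.8192
AA = (1.064 − 1.013)/(1.064 − 1)·100 = 79.6875
RA = 79.6875·0.8192

65.2800 %


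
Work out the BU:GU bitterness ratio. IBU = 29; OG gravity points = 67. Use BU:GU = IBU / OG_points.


BU:GU = 29 / 67

0.4328


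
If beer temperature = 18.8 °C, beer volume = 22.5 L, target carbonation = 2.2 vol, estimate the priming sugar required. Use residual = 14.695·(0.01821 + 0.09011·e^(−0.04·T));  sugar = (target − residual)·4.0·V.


residual = 14.695·(0.01821 + 0.09011·e^(−0.04·18.8)) = 0.8918
sugar = (2.2 − 0.8918)·4.0·22.5

117.7346 g


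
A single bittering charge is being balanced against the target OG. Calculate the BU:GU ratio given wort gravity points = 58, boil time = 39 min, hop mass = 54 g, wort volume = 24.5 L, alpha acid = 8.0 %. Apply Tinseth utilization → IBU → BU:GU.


U = 1.65·0.000125^(GP/1000)·(1−e^(−0.04t))/4.15;  IBU = (α/100)·m·U·1000/V;  BU:GU = IBU/GP
U = 1.65·0.000125^(58/1000)·(1−e^(−0.04·39))/4.15 = 0.1865
IBU = (8.0/100)·54·0.1865·1000/24.5 = 32.8796
BU:GU = 32.8796/58

0.5669


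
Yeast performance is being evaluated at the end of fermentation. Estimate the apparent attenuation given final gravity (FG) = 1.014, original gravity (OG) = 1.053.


AA = (OG − FG)/(OG − 1) · 100
AA = (1.053 − 1.014)/(1.053 − 1) · 100

73.5849 %


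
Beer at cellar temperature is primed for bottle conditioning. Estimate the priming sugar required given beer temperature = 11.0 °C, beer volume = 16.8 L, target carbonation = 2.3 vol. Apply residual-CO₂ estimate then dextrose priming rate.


residual = 14.695·(0.01821 + 0.09011·e^(−0.04·T));  sugar = (target − residual)·4.0·V
residual = 14.695·(0.01821 + 0.09011·e^(−0.04·11.0)) = 1.1204
sugar = (2.3 − 1.1204)·4.0·16.8

79.2686 g


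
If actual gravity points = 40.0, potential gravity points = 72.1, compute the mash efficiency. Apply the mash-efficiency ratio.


efficiency = actual / potential × 100
efficiency = 40.0 / 72.1 × 100

55.4785 %


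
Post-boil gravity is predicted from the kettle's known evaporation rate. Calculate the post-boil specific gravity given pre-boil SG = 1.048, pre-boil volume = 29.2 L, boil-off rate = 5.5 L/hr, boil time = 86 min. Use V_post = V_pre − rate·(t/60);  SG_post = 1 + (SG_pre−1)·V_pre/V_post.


V_post = 29.2 − 5.5·(86/60) = 21.3167
SG_post = 1 + (1.048 − 1)·29.2/21.3167

1.0658


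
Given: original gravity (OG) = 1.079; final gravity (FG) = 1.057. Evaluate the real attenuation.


AA = (OG−FG)/(OG−1)·100;  RA = AA·0.8192
AA = (1.079 − 1.057)/(1.079 − 1)·100 = 27.8481
RA = 27.8481·0.8192

22.8132 %


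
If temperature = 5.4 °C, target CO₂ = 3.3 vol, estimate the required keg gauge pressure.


psi = vols/(0.01821 + 0.09011·e^(−0.04·T)) − 14.695
psi = 3.3/(0.01821 + 0.09011·e^(−0.04·5.4)) − 14.695

21.6427 psi


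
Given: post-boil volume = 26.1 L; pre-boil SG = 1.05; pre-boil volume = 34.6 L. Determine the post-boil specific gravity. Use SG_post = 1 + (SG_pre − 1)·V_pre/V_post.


pts_pre = (1.05 − 1)·1000 = 50.0000
pts_post = 50.0000·34.6/26.1 = 66.2835
SG_post = 1 + 66.2835/1000

1.0663


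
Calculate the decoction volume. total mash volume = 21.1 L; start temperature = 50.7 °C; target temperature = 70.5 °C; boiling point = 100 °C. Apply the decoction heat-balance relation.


V_dec = V_total·(T_target − T_start)/(T_boil − T_start)
V_dec = 21.1·(70.5 − 50.7)/(100 − 50.7)

8.4742 L


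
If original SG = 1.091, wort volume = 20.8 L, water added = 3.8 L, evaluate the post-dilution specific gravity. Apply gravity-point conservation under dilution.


SG_new = 1 + (SG_old − 1)·V_old/(V_old + V_water)
pts = (1.091 − 1)·1000·20.8/(20.8 + 3.8) = 76.9431
SG_new = 1 + 76.9431/1000

1.0769


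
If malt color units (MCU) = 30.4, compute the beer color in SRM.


SRM = 1.4922 · MCU^0.6859
SRM = 1.4922 · 30.4^0.6859

15.5214 SRM


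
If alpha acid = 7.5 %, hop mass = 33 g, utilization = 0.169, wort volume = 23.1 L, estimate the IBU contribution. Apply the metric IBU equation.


IBU = (α/100)·mass·U·1000 / V
IBU = (7.5/100)·33·0.169·1000 / 23.1

18.1071 IBU


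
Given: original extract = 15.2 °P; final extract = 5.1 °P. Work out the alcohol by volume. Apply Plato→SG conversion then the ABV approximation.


SG = 259/(259 − P);  ABV = (OG − FG)·131.25
OG = 259/(259 − 15.2) = 1.0623
FG = 259/(259 − 5.1) = 1.0201
ABV = (1.0623 − 1.0201)·131.25

5.5466 % ABV


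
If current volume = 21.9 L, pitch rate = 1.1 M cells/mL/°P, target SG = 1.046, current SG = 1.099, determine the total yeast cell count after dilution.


V_w = V·((SG_c−1)/(SG_t−1)−1);  °P = 259 − 259/SG_t;  cells = rate·(V+V_w)·°P
V_w = 21.9·((1.099−1)/(1.046−1)−1) = 25.2326
V_final = 21.9 + 25.2326 = 47.1326
°P = 259 − 259/1.046 = 11.3901
cells = 1.1·47.1326·11.3901

590.5274 billion cells


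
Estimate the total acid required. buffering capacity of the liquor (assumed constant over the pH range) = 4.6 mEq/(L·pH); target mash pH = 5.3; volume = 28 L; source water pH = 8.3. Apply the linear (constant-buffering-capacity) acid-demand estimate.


acid = buffering capacity · (pH_source − pH_target) · V
acid = 4.6 · (8.3 − 5.3) · 28

386.4000 mEq


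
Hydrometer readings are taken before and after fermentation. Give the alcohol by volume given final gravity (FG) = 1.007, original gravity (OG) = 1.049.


ABV = (OG − FG) · 131.25
ABV = (1.049 − 1.007) · 131.25

5.5125 % ABV


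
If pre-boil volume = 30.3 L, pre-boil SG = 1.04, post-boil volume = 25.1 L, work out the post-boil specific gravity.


SG_post = 1 + (SG_pre − 1)·V_pre/V_post
pts_pre = (1.04 − 1)·1000 = 40.0000
pts_post = 40.0000·30.3/25.1 = 48.2869
SG_post = 1 + 48.2869/1000

1.0483


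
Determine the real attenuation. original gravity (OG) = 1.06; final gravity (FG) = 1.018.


AA = (OG−FG)/(OG−1)·100;  RA = AA·0.8192
AA = (1.06 − 1.018)/(1.06 − 1)·100 = 70.0000
RA = 70.0000·0.8192

57.3440 %


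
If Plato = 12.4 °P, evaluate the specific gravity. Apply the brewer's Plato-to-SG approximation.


SG = 259/(259 − P)
SG = 259/(259 − 12.4)

1.0503


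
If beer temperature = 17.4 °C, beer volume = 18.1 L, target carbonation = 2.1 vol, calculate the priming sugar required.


residual = 14.695·(0.01821 + 0.09011·e^(−0.04·T));  sugar = (target − residual)·4.0·V
residual = 14.695·(0.01821 + 0.09011·e^(−0.04·17.4)) = 0.9278
sugar = (2.1 − 0.9278)·4.0·18.1

84.8678 g


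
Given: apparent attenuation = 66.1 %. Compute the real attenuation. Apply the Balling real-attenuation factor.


RA = AA · 0.8192
RA = 66.1 · 0.8192

54.1491 %


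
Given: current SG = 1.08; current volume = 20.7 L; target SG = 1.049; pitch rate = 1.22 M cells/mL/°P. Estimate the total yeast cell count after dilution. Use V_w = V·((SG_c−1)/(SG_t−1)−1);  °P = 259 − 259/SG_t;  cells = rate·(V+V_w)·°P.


V_w = 20.7·((1.08−1)/(1.049−1)−1) = 13.0959
V_final = 20.7 + 13.0959 = 33.7959
°P = 259 − 259/1.049 = 12.0982
cells = 1.22·33.7959·12.0982

498.8207 billion cells


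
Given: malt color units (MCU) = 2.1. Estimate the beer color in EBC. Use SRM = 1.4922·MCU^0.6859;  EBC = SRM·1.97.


SRM = 1.4922·2.1^0.6859 = 2.4822
EBC = 2.4822·1.97

4.8899 EBC


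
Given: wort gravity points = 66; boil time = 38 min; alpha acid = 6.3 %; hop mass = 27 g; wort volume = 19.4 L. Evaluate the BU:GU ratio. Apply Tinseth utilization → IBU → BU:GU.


U = 1.65·0.000125^(GP/1000)·(1−e^(−0.04t))/4.15;  IBU = (α/100)·m·U·1000/V;  BU:GU = IBU/GP
U = 1.65·0.000125^(66/1000)·(1−e^(−0.04·38))/4.15 = 0.1716
IBU = (6.3/100)·27·0.1716·1000/19.4 = 15.0503
BU:GU = 15.0503/66

0.2280


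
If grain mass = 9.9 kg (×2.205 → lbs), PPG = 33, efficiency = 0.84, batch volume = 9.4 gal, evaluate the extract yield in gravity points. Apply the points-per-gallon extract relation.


points = lbs × PPG × eff / vol
lbs = 9.9 × 2.205 = 21.8295
points = 21.8295 × 33 × 0.84 / 9.4

64.3738 points


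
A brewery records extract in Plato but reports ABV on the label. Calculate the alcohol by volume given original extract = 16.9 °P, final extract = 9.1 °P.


SG = 259/(259 − P);  ABV = (OG − FG)·131.25
OG = 259/(259 − 16.9) = 1.0698
FG = 259/(259 − 9.1) = 1.0364
ABV = (1.0698 − 1.0364)·131.25

4.3826 % ABV


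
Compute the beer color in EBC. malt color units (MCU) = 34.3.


SRM = 1.4922·MCU^0.6859;  EBC = SRM·1.97
SRM = 1.4922·34.3^0.6859 = 16.8611
EBC = 16.8611·1.97

33.2163 EBC


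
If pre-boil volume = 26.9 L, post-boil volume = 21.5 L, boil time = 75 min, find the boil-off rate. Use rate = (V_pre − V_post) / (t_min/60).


rate = (26.9 − 21.5) / (75/60)

4.3200 L/hr


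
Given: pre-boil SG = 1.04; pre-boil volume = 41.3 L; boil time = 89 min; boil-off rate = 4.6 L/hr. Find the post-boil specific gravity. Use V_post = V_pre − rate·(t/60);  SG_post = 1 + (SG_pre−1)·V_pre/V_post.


V_post = 41.3 − 4.6·(89/60) = 34.4767
SG_post = 1 + (1.04 − 1)·41.3/34.4767

1.0479


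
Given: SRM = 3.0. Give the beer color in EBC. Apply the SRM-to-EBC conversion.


EBC = SRM · 1.97
EBC = 3.0 · 1.97

5.9100 EBC


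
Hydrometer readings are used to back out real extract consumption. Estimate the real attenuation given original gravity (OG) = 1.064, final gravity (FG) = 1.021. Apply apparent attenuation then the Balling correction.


AA = (OG−FG)/(OG−1)·100;  RA = AA·0.8192
AA = (1.064 − 1.021)/(1.064 − 1)·100 = 67.1875
RA = 67.1875·0.8192

55.0400 %


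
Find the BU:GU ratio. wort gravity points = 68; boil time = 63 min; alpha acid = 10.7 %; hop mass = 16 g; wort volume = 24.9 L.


U = 1.65·0.000125^(GP/1000)·(1−e^(−0.04t))/4.15;  IBU = (α/100)·m·U·1000/V;  BU:GU = IBU/GP
U = 1.65·0.000125^(68/1000)·(1−e^(−0.04·63))/4.15 = 0.1984
IBU = (10.7/100)·16·0.1984·1000/24.9 = 13.6427
BU:GU = 13.6427/68

0.2006


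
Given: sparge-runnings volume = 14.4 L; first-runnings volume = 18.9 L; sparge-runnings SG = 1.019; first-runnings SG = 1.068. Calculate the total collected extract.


total = Σ (SG_i − 1)·1000·V_i
first = (1.068 − 1)·1000·18.9 = 1285.2000
sparge = (1.019 − 1)·1000·14.4 = 273.6000
total = 1285.2000 + 273.6000

1558.8000 gravity·L


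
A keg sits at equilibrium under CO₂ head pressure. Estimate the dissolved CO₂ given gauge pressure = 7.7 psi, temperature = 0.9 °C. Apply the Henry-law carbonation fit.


vols = (P + 14.695)·(0.01821 + 0.09011·e^(−0.04·T))
vols = (7.7 + 14.695)·(0.01821 + 0.09011·e^(−0.04·0.9))

2.3545 volumes


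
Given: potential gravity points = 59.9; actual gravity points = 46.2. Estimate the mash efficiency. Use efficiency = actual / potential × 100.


efficiency = 46.2 / 59.9 × 100

77.1285 %


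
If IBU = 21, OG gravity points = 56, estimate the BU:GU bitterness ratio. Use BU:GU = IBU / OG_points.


BU:GU = 21 / 56

0.3750


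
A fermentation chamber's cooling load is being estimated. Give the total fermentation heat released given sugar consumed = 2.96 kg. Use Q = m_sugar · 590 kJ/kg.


Q = 2.96 · 590

1746.4000 kJ


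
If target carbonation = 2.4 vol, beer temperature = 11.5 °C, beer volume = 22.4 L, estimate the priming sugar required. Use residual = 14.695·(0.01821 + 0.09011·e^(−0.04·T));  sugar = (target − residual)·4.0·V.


residual = 14.695·(0.01821 + 0.09011·e^(−0.04·11.5)) = 1.1035
sugar = (2.4 − 1.1035)·4.0·22.4

116.1646 g


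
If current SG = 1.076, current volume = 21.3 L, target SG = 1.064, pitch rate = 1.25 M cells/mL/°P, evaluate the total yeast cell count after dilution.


V_w = V·((SG_c−1)/(SG_t−1)−1);  °P = 259 − 259/SG_t;  cells = rate·(V+V_w)·°P
V_w = 21.3·((1.076−1)/(1.064−1)−1) = 3.9938
V_final = 21.3 + 3.9938 = 25.2938
°P = 259 − 259/1.064 = 15.5789
cells = 1.25·25.2938·15.5789

492.5625 billion cells


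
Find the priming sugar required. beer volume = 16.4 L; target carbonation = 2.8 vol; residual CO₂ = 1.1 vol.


sugar = (target − residual)·4.0·V
sugar = (2.8 − 1.1)·4.0·16.4

111.5200 g


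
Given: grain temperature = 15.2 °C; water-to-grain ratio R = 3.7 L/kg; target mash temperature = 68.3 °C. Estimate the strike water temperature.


T_strike = (0.41/R)·(T_mash − T_grain) + T_mash
T_strike = (0.41/3.7)·(68.3 − 15.2) + 68.3

74.1841 °C


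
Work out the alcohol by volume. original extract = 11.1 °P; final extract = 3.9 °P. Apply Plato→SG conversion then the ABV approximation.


SG = 259/(259 − P);  ABV = (OG − FG)·131.25
OG = 259/(259 − 11.1) = 1.0448
FG = 259/(259 − 3.9) = 1.0153
ABV = (1.0448 − 1.0153)·131.25

3.8703 % ABV


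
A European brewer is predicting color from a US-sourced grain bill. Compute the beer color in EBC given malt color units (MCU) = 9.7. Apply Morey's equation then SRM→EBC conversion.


SRM = 1.4922·MCU^0.6859;  EBC = SRM·1.97
SRM = 1.4922·9.7^0.6859 = 7.0901
EBC = 7.0901·1.97

13.9675 EBC


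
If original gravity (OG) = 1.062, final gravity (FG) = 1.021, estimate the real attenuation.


AA = (OG−FG)/(OG−1)·100;  RA = AA·0.8192
AA = (1.062 − 1.021)/(1.062 − 1)·100 = 66.1290
RA = 66.1290·0.8192

54.1729 %


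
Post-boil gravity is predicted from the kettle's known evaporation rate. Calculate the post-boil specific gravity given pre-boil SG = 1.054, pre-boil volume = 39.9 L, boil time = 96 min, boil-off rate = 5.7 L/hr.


V_post = V_pre − rate·(t/60);  SG_post = 1 + (SG_pre−1)·V_pre/V_post
V_post = 39.9 − 5.7·(96/60) = 30.7800
SG_post = 1 + (1.054 − 1)·39.9/30.7800

1.0700


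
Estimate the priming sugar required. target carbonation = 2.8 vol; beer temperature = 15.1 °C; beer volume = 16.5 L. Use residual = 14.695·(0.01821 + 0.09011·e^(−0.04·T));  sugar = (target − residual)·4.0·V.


residual = 14.695·(0.01821 + 0.09011·e^(−0.04·15.1)) = 0.9914
sugar = (2.8 − 0.9914)·4.0·16.5

119.3668 g


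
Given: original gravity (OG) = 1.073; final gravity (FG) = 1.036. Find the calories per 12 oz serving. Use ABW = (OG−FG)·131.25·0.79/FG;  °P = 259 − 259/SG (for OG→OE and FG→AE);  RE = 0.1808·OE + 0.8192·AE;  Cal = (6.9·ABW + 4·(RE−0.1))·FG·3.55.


ABW = (1.073 − 1.036)·131.25·0.79/1.036 = 3.7031
OE = 259 − 259/1.073 = 17.6207 °P
AE = 259 − 259/1.036 = 9.0000 °P
RE = 0.1808·17.6207 + 0.8192·9.0000 = 10.5586 °P
Cal = (6.9·3.7031 + 4·(10.5586−0.1))·1.036·3.55

247.8324 kcal


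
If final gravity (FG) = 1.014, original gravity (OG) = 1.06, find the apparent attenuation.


AA = (OG − FG)/(OG − 1) · 100
AA = (1.06 − 1.014)/(1.06 − 1) · 100

76.6667 %


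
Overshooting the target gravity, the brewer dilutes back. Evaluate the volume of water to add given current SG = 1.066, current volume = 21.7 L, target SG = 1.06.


V_water = V·((SG_curr − 1)/(SG_target − 1) − 1)
V_water = 21.7·((1.066 − 1)/(1.06 − 1) − 1)

2.1700 L


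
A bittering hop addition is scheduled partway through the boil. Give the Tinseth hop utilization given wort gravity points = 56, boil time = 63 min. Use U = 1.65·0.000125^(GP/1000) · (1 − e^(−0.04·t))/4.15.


bigness = 1.65·0.000125^(56/1000) = 0.9975
boil_factor = (1 − e^(−0.04·63))/4.15 = 0.2216
U = 0.9975 · 0.2216

0.2210


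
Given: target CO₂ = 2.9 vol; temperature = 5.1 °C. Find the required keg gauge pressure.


psi = vols/(0.01821 + 0.09011·e^(−0.04·T)) − 14.695
psi = 2.9/(0.01821 + 0.09011·e^(−0.04·5.1)) − 14.695

16.9329 psi


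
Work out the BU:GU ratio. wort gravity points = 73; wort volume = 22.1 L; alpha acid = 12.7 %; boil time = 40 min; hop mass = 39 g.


U = 1.65·0.000125^(GP/1000)·(1−e^(−0.04t))/4.15;  IBU = (α/100)·m·U·1000/V;  BU:GU = IBU/GP
U = 1.65·0.000125^(73/1000)·(1−e^(−0.04·40))/4.15 = 0.1647
IBU = (12.7/100)·39·0.1647·1000/22.1 = 36.9016
BU:GU = 36.9016/73

0.5055


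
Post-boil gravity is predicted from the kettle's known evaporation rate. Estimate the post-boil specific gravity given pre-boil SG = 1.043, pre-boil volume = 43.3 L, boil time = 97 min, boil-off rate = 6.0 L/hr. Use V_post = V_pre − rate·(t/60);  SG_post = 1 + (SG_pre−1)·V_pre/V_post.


V_post = 43.3 − 6.0·(97/60) = 33.6000
SG_post = 1 + (1.043 − 1)·43.3/33.6000

1.0554


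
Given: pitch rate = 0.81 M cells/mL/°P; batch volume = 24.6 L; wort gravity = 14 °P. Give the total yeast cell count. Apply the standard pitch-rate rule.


cells (billions) = rate · V_L · °P
cells = 0.81 · 24.6 · 14

278.9640 billion cells


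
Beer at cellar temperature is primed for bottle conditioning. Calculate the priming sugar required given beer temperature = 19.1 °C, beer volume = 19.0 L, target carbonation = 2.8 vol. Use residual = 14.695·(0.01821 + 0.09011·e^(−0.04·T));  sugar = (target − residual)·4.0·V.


residual = 14.695·(0.01821 + 0.09011·e^(−0.04·19.1)) = 0.8844
sugar = (2.8 − 0.8844)·4.0·19.0

145.5862 g


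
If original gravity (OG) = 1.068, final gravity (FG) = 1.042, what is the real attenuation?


AA = (OG−FG)/(OG−1)·100;  RA = AA·0.8192
AA = (1.068 − 1.042)/(1.068 − 1)·100 = 38.2353
RA = 38.2353·0.8192

31.3224 %


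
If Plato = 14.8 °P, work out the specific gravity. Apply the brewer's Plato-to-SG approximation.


SG = 259/(259 − P)
SG = 259/(259 − 14.8)

1.0606


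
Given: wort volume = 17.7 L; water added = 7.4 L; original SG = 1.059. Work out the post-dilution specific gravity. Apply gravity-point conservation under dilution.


SG_new = 1 + (SG_old − 1)·V_old/(V_old + V_water)
pts = (1.059 − 1)·1000·17.7/(17.7 + 7.4) = 41.6056
SG_new = 1 + 41.6056/1000

1.0416


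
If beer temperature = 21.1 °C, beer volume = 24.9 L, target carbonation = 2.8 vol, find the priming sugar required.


residual = 14.695·(0.01821 + 0.09011·e^(−0.04·T));  sugar = (target − residual)·4.0·V
residual = 14.695·(0.01821 + 0.09011·e^(−0.04·21.1)) = 0.8370
sugar = (2.8 − 0.8370)·4.0·24.9

195.5177 g


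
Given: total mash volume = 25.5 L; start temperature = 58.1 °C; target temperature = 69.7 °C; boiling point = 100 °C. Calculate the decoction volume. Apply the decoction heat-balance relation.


V_dec = V_total·(T_target − T_start)/(T_boil − T_start)
V_dec = 25.5·(69.7 − 58.1)/(100 − 58.1)

7.0597 L


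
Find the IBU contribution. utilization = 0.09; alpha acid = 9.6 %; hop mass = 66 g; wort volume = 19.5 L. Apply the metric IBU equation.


IBU = (α/100)·mass·U·1000 / V
IBU = (9.6/100)·66·0.09·1000 / 19.5

29.2431 IBU


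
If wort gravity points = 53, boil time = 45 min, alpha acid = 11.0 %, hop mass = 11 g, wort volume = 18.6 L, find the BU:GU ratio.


U = 1.65·0.000125^(GP/1000)·(1−e^(−0.04t))/4.15;  IBU = (α/100)·m·U·1000/V;  BU:GU = IBU/GP
U = 1.65·0.000125^(53/1000)·(1−e^(−0.04·45))/4.15 = 0.2061
IBU = (11.0/100)·11·0.2061·1000/18.6 = 13.4084
BU:GU = 13.4084/53

0.2530


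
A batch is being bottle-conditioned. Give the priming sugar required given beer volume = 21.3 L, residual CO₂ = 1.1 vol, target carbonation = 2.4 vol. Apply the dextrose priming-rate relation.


sugar = (target − residual)·4.0·V
sugar = (2.4 − 1.1)·4.0·21.3

110.7600 g


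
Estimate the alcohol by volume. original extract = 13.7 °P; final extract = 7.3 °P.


SG = 259/(259 − P);  ABV = (OG − FG)·131.25
OG = 259/(259 − 13.7) = 1.0558
FG = 259/(259 − 7.3) = 1.0290
ABV = (1.0558 − 1.0290)·131.25

3.5237 % ABV


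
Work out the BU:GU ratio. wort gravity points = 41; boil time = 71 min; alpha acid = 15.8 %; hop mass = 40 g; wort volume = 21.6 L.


U = 1.65·0.000125^(GP/1000)·(1−e^(−0.04t))/4.15;  IBU = (α/100)·m·U·1000/V;  BU:GU = IBU/GP
U = 1.65·0.000125^(41/1000)·(1−e^(−0.04·71))/4.15 = 0.2590
IBU = (15.8/100)·40·0.2590·1000/21.6 = 75.7752
BU:GU = 75.7752/41

1.8482


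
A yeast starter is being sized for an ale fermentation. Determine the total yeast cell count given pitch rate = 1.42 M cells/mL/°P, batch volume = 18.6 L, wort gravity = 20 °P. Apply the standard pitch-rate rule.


cells (billions) = rate · V_L · °P
cells = 1.42 · 18.6 · 20

528.2400 billion cells


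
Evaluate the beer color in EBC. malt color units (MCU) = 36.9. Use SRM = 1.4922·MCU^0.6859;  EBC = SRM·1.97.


SRM = 1.4922·36.9^0.6859 = 17.7276
EBC = 17.7276·1.97

34.9234 EBC


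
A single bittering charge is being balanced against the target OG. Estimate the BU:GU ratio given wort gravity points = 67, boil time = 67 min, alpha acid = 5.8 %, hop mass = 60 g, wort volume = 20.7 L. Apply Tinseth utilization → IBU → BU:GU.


U = 1.65·0.000125^(GP/1000)·(1−e^(−0.04t))/4.15;  IBU = (α/100)·m·U·1000/V;  BU:GU = IBU/GP
U = 1.65·0.000125^(67/1000)·(1−e^(−0.04·67))/4.15 = 0.2028
IBU = (5.8/100)·60·0.2028·1000/20.7 = 34.0950
BU:GU = 34.0950/67

0.5089


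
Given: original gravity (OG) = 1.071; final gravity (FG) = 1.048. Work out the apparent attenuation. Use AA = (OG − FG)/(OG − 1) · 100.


AA = (1.071 − 1.048)/(1.071 − 1) · 100

32.3944 %


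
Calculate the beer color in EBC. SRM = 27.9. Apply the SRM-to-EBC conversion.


EBC = SRM · 1.97
EBC = 27.9 · 1.97

54.9630 EBC


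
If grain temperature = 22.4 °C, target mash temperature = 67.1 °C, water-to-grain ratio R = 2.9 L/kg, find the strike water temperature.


T_strike = (0.41/R)·(T_mash − T_grain) + T_mash
T_strike = (0.41/2.9)·(67.1 − 22.4) + 67.1

73.4197 °C


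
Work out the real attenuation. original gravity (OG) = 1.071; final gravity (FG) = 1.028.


AA = (OG−FG)/(OG−1)·100;  RA = AA·0.8192
AA = (1.071 − 1.028)/(1.071 − 1)·100 = 60.5634
RA = 60.5634·0.8192

49.6135 %


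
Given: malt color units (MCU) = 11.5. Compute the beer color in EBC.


SRM = 1.4922·MCU^0.6859;  EBC = SRM·1.97
SRM = 1.4922·11.5^0.6859 = 7.9682
EBC = 7.9682·1.97

15.6973 EBC


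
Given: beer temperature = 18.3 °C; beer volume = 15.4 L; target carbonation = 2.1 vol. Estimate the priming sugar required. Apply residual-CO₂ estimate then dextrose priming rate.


residual = 14.695·(0.01821 + 0.09011·e^(−0.04·T));  sugar = (target − residual)·4.0·V
residual = 14.695·(0.01821 + 0.09011·e^(−0.04·18.3)) = 0.9044
sugar = (2.1 − 0.9044)·4.0·15.4

73.6460 g


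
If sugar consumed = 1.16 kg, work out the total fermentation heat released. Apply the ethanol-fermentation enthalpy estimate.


Q = m_sugar · 590 kJ/kg
Q = 1.16 · 590

684.4000 kJ


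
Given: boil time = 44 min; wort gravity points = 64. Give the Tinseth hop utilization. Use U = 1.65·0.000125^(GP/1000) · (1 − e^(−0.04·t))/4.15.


bigness = 1.65·0.000125^(64/1000) = 0.9283
boil_factor = (1 − e^(−0.04·44))/4.15 = 0.1995
U = 0.9283 · 0.1995

0.1852


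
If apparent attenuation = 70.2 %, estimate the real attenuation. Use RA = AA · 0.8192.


RA = 70.2 · 0.8192

57.5078 %


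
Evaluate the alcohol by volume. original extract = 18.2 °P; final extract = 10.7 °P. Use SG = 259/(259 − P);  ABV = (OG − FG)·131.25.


OG = 259/(259 − 18.2) = 1.0756
FG = 259/(259 − 10.7) = 1.0431
ABV = (1.0756 − 1.0431)·131.25

4.2641 % ABV


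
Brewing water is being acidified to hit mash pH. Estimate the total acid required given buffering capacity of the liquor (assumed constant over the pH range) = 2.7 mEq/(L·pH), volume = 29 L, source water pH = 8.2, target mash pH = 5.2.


acid = buffering capacity · (pH_source − pH_target) · V
acid = 2.7 · (8.2 − 5.2) · 29

234.9000 mEq


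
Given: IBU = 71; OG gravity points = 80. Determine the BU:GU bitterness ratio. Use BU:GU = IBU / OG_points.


BU:GU = 71 / 80

0.8875


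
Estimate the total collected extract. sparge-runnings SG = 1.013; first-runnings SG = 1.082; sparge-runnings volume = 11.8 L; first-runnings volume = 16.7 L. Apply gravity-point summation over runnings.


total = Σ (SG_i − 1)·1000·V_i
first = (1.082 − 1)·1000·16.7 = 1369.4000
sparge = (1.013 − 1)·1000·11.8 = 153.4000
total = 1369.4000 + 153.4000

1522.8000 gravity·L


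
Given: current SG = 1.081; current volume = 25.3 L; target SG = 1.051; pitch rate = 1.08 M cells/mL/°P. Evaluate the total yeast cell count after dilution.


V_w = V·((SG_c−1)/(SG_t−1)−1);  °P = 259 − 259/SG_t;  cells = rate·(V+V_w)·°P
V_w = 25.3·((1.081−1)/(1.051−1)−1) = 14.8824
V_final = 25.3 + 14.8824 = 40.1824
°P = 259 − 259/1.051 = 12.5680
cells = 1.08·40.1824·12.5680

545.4141 billion cells


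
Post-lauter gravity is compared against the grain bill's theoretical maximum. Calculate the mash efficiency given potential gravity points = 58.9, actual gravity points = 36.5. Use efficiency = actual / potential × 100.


efficiency = 36.5 / 58.9 × 100

61.9694 %


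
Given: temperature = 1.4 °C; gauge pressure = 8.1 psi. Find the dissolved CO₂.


vols = (P + 14.695)·(0.01821 + 0.09011·e^(−0.04·T))
vols = (8.1 + 14.695)·(0.01821 + 0.09011·e^(−0.04·1.4))

2.3573 volumes


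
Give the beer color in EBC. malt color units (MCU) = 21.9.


SRM = 1.4922·MCU^0.6859;  EBC = SRM·1.97
SRM = 1.4922·21.9^0.6859 = 12.3947
EBC = 12.3947·1.97

24.4177 EBC


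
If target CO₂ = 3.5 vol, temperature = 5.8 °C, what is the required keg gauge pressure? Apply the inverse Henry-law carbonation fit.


psi = vols/(0.01821 + 0.09011·e^(−0.04·T)) − 14.695
psi = 3.5/(0.01821 + 0.09011·e^(−0.04·5.8)) − 14.695

24.3403 psi


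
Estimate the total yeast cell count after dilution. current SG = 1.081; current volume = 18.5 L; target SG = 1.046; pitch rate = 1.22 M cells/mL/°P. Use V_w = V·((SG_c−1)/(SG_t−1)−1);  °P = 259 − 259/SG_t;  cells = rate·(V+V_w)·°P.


V_w = 18.5·((1.081−1)/(1.046−1)−1) = 14.0761
V_final = 18.5 + 14.0761 = 32.5761
°P = 259 − 259/1.046 = 11.3901
cells = 1.22·32.5761·11.3901

452.6731 billion cells


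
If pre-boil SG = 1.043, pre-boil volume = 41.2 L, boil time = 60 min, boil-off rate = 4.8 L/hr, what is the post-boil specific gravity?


V_post = V_pre − rate·(t/60);  SG_post = 1 + (SG_pre−1)·V_pre/V_post
V_post = 41.2 − 4.8·(60/60) = 36.4000
SG_post = 1 + (1.043 − 1)·41.2/36.4000

1.0487


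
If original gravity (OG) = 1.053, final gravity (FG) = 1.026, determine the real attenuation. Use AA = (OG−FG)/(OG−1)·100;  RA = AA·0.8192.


AA = (1.053 − 1.026)/(1.053 − 1)·100 = 50.9434
RA = 50.9434·0.8192

41.7328 %


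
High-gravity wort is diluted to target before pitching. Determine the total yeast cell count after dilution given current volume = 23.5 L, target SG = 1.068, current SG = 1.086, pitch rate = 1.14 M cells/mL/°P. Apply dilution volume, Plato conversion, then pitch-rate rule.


V_w = V·((SG_c−1)/(SG_t−1)−1);  °P = 259 − 259/SG_t;  cells = rate·(V+V_w)·°P
V_w = 23.5·((1.086−1)/(1.068−1)−1) = 6.2206
V_final = 23.5 + 6.2206 = 29.7206
°P = 259 − 259/1.068 = 16.4906
cells = 1.14·29.7206·16.4906

558.7270 billion cells


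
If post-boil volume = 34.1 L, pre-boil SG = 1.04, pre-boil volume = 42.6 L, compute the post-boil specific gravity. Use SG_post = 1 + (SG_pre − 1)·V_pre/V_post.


pts_pre = (1.04 − 1)·1000 = 40.0000
pts_post = 40.0000·42.6/34.1 = 49.9707
SG_post = 1 + 49.9707/1000

1.0500


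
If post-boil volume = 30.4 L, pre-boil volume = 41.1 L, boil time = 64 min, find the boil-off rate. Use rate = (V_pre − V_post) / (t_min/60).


rate = (41.1 − 30.4) / (64/60)

10.0313 L/hr


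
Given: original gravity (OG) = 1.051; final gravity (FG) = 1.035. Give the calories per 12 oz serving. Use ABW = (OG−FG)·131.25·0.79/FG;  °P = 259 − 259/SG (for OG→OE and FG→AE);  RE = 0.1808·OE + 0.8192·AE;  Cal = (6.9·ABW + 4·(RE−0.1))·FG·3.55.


ABW = (1.051 − 1.035)·131.25·0.79/1.035 = 1.6029
OE = 259 − 259/1.051 = 12.5680 °P
AE = 259 − 259/1.035 = 8.7585 °P
RE = 0.1808·12.5680 + 0.8192·8.7585 = 9.4472 °P
Cal = (6.9·1.6029 + 4·(9.4472−0.1))·1.035·3.55

178.0134 kcal


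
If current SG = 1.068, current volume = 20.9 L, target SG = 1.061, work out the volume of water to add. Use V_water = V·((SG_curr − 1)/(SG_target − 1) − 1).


V_water = 20.9·((1.068 − 1)/(1.061 − 1) − 1)

2.3984 L


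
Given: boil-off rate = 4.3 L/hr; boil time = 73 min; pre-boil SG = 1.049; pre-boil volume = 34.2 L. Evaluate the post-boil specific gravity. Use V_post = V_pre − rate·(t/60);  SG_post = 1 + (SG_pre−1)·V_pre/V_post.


V_post = 34.2 − 4.3·(73/60) = 28.9683
SG_post = 1 + (1.049 − 1)·34.2/28.9683

1.0578


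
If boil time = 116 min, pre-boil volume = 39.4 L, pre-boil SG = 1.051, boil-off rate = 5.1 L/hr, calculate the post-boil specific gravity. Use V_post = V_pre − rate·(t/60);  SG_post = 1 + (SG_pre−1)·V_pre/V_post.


V_post = 39.4 − 5.1·(116/60) = 29.5400
SG_post = 1 + (1.051 − 1)·39.4/29.5400

1.0680


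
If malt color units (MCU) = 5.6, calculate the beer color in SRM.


SRM = 1.4922 · MCU^0.6859
SRM = 1.4922 · 5.6^0.6859

4.8642 SRM


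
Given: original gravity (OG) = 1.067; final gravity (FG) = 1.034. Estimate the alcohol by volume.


ABV = (OG − FG) · 131.25
ABV = (1.067 − 1.034) · 131.25

4.3312 % ABV


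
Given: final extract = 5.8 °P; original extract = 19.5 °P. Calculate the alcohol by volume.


SG = 259/(259 − P);  ABV = (OG − FG)·131.25
OG = 259/(259 − 19.5) = 1.0814
FG = 259/(259 − 5.8) = 1.0229
ABV = (1.0814 − 1.0229)·131.25

7.6798 % ABV


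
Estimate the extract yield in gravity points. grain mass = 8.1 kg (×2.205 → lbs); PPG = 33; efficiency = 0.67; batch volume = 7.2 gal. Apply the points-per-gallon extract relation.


points = lbs × PPG × eff / vol
lbs = 8.1 × 2.205 = 17.8605
points = 17.8605 × 33 × 0.67 / 7.2

54.8466 points


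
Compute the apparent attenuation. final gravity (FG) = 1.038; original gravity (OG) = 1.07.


AA = (OG − FG)/(OG − 1) · 100
AA = (1.07 − 1.038)/(1.07 − 1) · 100

45.7143 %


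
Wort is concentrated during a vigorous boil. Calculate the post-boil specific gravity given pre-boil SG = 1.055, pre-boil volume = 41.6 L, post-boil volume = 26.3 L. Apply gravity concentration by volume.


SG_post = 1 + (SG_pre − 1)·V_pre/V_post
pts_pre = (1.055 − 1)·1000 = 55.0000
pts_post = 55.0000·41.6/26.3 = 86.9962
SG_post = 1 + 86.9962/1000

1.0870


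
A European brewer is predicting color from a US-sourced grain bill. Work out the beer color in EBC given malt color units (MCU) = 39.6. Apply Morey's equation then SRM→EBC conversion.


SRM = 1.4922·MCU^0.6859;  EBC = SRM·1.97
SRM = 1.4922·39.6^0.6859 = 18.6074
EBC = 18.6074·1.97

36.6566 EBC


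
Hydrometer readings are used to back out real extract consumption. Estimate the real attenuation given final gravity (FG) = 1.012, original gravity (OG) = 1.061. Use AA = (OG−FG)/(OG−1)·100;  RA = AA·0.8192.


AA = (1.061 − 1.012)/(1.061 − 1)·100 = 80.3279
RA = 80.3279·0.8192

65.8046 %


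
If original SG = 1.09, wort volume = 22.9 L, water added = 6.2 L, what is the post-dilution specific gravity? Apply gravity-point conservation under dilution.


SG_new = 1 + (SG_old − 1)·V_old/(V_old + V_water)
pts = (1.09 − 1)·1000·22.9/(22.9 + 6.2) = 70.8247
SG_new = 1 + 70.8247/1000

1.0708


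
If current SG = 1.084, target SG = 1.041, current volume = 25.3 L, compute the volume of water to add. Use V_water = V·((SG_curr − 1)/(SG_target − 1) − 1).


V_water = 25.3·((1.084 − 1)/(1.041 − 1) − 1)

26.5341 L


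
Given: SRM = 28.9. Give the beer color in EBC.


EBC = SRM · 1.97
EBC = 28.9 · 1.97

56.9330 EBC


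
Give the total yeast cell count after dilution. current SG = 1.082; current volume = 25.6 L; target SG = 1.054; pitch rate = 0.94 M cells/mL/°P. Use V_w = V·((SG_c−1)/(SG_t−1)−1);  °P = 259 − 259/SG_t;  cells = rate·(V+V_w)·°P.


V_w = 25.6·((1.082−1)/(1.054−1)−1) = 13.2741
V_final = 25.6 + 13.2741 = 38.8741
°P = 259 − 259/1.054 = 13.2694
cells = 0.94·38.8741·13.2694

484.8873 billion cells


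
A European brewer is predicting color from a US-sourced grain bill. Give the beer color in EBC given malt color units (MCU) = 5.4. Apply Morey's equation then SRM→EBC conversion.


SRM = 1.4922·MCU^0.6859;  EBC = SRM·1.97
SRM = 1.4922·5.4^0.6859 = 4.7443
EBC = 4.7443·1.97

9.3464 EBC


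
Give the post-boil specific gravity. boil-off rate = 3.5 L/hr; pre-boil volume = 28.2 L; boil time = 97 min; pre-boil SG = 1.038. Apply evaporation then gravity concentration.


V_post = V_pre − rate·(t/60);  SG_post = 1 + (SG_pre−1)·V_pre/V_post
V_post = 28.2 − 3.5·(97/60) = 22.5417
SG_post = 1 + (1.038 − 1)·28.2/22.5417

1.0475


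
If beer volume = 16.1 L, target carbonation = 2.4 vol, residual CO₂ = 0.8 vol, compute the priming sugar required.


sugar = (target − residual)·4.0·V
sugar = (2.4 − 0.8)·4.0·16.1

103.0400 g


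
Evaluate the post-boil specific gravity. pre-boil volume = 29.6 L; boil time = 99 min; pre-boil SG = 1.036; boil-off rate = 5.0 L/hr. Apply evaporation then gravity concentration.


V_post = V_pre − rate·(t/60);  SG_post = 1 + (SG_pre−1)·V_pre/V_post
V_post = 29.6 − 5.0·(99/60) = 21.3500
SG_post = 1 + (1.036 − 1)·29.6/21.3500

1.0499


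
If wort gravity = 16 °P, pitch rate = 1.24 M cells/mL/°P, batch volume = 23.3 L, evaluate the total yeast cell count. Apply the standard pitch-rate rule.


cells (billions) = rate · V_L · °P
cells = 1.24 · 23.3 · 16

462.2720 billion cells


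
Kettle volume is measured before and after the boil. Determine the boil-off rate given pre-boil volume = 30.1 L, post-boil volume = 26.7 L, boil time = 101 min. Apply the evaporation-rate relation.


rate = (V_pre − V_post) / (t_min/60)
rate = (30.1 − 26.7) / (101/60)

2.0198 L/hr


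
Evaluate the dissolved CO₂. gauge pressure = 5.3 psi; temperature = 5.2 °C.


vols = (P + 14.695)·(0.01821 + 0.09011·e^(−0.04·T))
vols = (5.3 + 14.695)·(0.01821 + 0.09011·e^(−0.04·5.2))

1.8275 volumes


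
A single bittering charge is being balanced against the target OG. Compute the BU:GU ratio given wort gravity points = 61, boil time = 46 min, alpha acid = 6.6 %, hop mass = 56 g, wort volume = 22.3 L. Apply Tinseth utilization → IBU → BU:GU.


U = 1.65·0.000125^(GP/1000)·(1−e^(−0.04t))/4.15;  IBU = (α/100)·m·U·1000/V;  BU:GU = IBU/GP
U = 1.65·0.000125^(61/1000)·(1−e^(−0.04·46))/4.15 = 0.1933
IBU = (6.6/100)·56·0.1933·1000/22.3 = 32.0380
BU:GU = 32.0380/61

0.5252


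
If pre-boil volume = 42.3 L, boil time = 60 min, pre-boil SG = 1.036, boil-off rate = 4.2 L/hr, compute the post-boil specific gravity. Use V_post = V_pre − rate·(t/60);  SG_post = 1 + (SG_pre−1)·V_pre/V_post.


V_post = 42.3 − 4.2·(60/60) = 38.1000
SG_post = 1 + (1.036 − 1)·42.3/38.1000

1.0400


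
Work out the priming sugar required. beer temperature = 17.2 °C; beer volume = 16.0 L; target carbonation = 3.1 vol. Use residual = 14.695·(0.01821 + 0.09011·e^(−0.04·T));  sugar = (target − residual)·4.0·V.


residual = 14.695·(0.01821 + 0.09011·e^(−0.04·17.2)) = 0.9331
sugar = (3.1 − 0.9331)·4.0·16.0

138.6819 g


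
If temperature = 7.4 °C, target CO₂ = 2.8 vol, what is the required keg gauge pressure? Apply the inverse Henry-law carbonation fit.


psi = vols/(0.01821 + 0.09011·e^(−0.04·T)) − 14.695
psi = 2.8/(0.01821 + 0.09011·e^(−0.04·7.4)) − 14.695

18.1562 psi


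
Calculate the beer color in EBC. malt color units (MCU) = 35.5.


SRM = 1.4922·MCU^0.6859;  EBC = SRM·1.97
SRM = 1.4922·35.5^0.6859 = 17.2635
EBC = 17.2635·1.97

34.0091 EBC


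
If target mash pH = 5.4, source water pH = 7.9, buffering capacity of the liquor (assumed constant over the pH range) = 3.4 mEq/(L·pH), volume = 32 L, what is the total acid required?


acid = buffering capacity · (pH_source − pH_target) · V
acid = 3.4 · (7.9 − 5.4) · 32

272.0000 mEq


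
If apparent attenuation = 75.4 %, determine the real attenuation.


RA = AA · 0.8192
RA = 75.4 · 0.8192

61.7677 %


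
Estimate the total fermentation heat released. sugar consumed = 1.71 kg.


Q = m_sugar · 590 kJ/kg
Q = 1.71 · 590

1008.9000 kJ


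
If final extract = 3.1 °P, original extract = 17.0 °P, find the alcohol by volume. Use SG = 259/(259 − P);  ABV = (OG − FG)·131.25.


OG = 259/(259 − 17.0) = 1.0702
FG = 259/(259 − 3.1) = 1.0121
ABV = (1.0702 − 1.0121)·131.25

7.6301 % ABV


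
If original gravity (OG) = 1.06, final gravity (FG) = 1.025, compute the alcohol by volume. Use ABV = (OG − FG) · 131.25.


ABV = (1.06 − 1.025) · 131.25

4.5938 % ABV


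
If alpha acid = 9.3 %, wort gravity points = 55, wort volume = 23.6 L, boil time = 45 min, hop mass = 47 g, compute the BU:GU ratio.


U = 1.65·0.000125^(GP/1000)·(1−e^(−0.04t))/4.15;  IBU = (α/100)·m·U·1000/V;  BU:GU = IBU/GP
U = 1.65·0.000125^(55/1000)·(1−e^(−0.04·45))/4.15 = 0.2024
IBU = (9.3/100)·47·0.2024·1000/23.6 = 37.4943
BU:GU = 37.4943/55

0.6817


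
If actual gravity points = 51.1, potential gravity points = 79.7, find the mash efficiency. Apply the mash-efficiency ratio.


efficiency = actual / potential × 100
efficiency = 51.1 / 79.7 × 100

64.1154 %


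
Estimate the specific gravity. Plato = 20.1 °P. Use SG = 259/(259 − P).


SG = 259/(259 − 20.1)

1.0841


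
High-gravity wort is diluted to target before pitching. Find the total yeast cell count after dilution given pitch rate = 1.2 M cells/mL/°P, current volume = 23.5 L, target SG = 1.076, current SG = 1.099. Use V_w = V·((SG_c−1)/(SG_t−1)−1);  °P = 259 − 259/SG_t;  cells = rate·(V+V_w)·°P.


V_w = 23.5·((1.099−1)/(1.076−1)−1) = 7.1118
V_final = 23.5 + 7.1118 = 30.6118
°P = 259 − 259/1.076 = 18.2937
cells = 1.2·30.6118·18.2937

672.0039 billion cells


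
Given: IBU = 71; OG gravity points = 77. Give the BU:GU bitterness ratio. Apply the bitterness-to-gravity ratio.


BU:GU = IBU / OG_points
BU:GU = 71 / 77

0.9221


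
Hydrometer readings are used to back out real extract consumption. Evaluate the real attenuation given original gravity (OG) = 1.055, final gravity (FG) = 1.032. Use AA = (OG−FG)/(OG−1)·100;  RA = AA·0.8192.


AA = (1.055 − 1.032)/(1.055 − 1)·100 = 41.8182
RA = 41.8182·0.8192

34.2575 %


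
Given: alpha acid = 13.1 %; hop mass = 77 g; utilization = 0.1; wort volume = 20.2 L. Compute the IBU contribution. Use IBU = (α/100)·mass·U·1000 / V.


IBU = (13.1/100)·77·0.1·1000 / 20.2

49.9356 IBU


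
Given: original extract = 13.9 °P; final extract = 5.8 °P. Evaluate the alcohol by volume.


SG = 259/(259 − P);  ABV = (OG − FG)·131.25
OG = 259/(259 − 13.9) = 1.0567
FG = 259/(259 − 5.8) = 1.0229
ABV = (1.0567 − 1.0229)·131.25

4.4369 % ABV
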